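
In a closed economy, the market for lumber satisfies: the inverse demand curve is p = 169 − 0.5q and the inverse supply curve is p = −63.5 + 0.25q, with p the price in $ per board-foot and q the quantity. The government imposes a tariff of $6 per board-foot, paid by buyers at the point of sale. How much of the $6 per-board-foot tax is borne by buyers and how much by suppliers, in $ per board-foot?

Rewrite in direct form: qd = 338 − 2p and qs = 4p + 254.
Without the tax, 338 − 2p = 4p + 254 gives 6p = 84, so p* = $14 and q* = 310.
With the tax collected from buyers, demand (in seller-price terms) shifts: qd = 338 − 2(p + 6).
New equilibrium: buyers pay $18, suppliers receive $12, q = 302. (Wedge: pb − ps = 6.)
Burden on buyers: $4; on suppliers: $2. (They sum to $6.)

Buyers bear $4 per board-foot; suppliers bear $2 per board-foot.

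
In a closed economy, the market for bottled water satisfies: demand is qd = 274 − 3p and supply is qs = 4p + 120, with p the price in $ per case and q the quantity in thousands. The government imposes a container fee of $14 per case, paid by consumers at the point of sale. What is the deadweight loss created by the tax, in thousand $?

Deadweight loss = $168 thousand.

Without the tax, 274 − 3p = 4p + 120 gives 7p = 154, so p* = $22 and q* = 208.
With the tax collected from consumers, demand (in seller-price terms) shifts: qd = 274 − 3(p + 14).
New equilibrium: consumers pay $30, producers receive $16, q = 184. (Wedge: pb − ps = 14.)
Quantity falls by |ΔQ| = |208 − 184| = 24.
DWL = ½ · t · |ΔQ| = ½ · 14 · 24 = $168.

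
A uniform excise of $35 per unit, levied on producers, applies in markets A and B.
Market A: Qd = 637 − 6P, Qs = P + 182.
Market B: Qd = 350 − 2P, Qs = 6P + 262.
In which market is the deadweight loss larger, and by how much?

Market A: pre-tax P* = $65, Q* = 247; post-tax Q = 217; deadweight loss = $525.
Market B: pre-tax P* = $11, Q* = 328; post-tax Q = 275.5; deadweight loss = $918.75.
Difference: $525 vs $918.75 → market B is larger by $393.75.

Market B, by $393.75.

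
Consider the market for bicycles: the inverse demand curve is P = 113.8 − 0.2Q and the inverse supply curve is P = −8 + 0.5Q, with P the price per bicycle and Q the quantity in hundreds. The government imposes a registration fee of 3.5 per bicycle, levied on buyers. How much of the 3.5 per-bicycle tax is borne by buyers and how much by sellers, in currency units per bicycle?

Buyers bear 1 per bicycle; sellers bear 2.5 per bicycle.

Inverting to Q(P) form: Qd = 569 − 5P; Qs = 2P + 16.
Before the tax: set 569 − 5P = 2P + 16 → P* = 79, Q* = 174.
With the tax collected from buyers, demand (in seller-price terms) shifts: Qd = 569 − 5(P + 3.5).
Solving gives Q = 169 with buyers paying 80 and sellers receiving 76.5 (the 3.5 wedge).
Burden on buyers: 1; on sellers: 2.5. (They sum to 3.5.)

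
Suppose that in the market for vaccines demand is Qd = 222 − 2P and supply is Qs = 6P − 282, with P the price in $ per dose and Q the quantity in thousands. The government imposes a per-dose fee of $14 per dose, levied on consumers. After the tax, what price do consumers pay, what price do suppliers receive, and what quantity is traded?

Before the tax: set 222 − 2P = 6P − 282 → P* = $63, Q* = 96.
With the tax collected from consumers, demand (in seller-price terms) shifts: Qd = 222 − 2(P + 14).
New equilibrium: consumers pay $73.5, suppliers receive $59.5, Q = 75. (Wedge: Pb − Ps = 14.)
The less price-elastic side of the market bears the larger share of a per-unit tax.

Consumers pay $73.5; suppliers receive $59.5; quantity = 75.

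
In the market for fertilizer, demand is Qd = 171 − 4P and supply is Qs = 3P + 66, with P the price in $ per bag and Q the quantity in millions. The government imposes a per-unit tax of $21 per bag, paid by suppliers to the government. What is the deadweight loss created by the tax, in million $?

Before the tax: set 171 − 4P = 3P + 66 → P* = $15, Q* = 111.
With the tax collected from suppliers, supply shifts: Qs = 3(P − 21) + 66.
Solving gives Q = 75 with consumers paying $24 and suppliers receiving $3 (the $21 wedge).
Quantity falls by |ΔQ| = |111 − 75| = 36.
DWL = ½ · t · |ΔQ| = ½ · 21 · 36 = $378.

Deadweight loss = $378 million.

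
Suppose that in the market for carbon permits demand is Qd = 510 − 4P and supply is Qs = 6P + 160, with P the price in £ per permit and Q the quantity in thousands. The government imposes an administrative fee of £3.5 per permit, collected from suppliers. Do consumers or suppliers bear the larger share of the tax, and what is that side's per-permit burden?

Consumers bear the larger share: £2.1 per permit.

Without the tax, 510 − 4P = 6P + 160 gives 10P = 350, so P* = £35 and Q* = 370.
With the tax collected from suppliers, supply shifts: Qs = 6(P − 3.5) + 160.
Solving gives Q = 361.6 with consumers paying £37.1 and suppliers receiving £33.6 (the £3.5 wedge).
Per-permit burden: consumers £2.1, suppliers £1.4.
Consumers take the larger share because demand is less price-elastic here (demand slope 4 vs supply slope 6).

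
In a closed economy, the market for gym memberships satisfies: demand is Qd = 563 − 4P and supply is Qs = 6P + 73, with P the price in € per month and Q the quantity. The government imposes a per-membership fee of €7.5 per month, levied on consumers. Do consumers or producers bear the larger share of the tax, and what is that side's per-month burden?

Without the tax, 563 − 4P = 6P + 73 gives 10P = 490, so P* = €49 and Q* = 367.
With the tax collected from consumers, demand (in seller-price terms) shifts: Qd = 563 − 4(P + 7.5).
Solving gives Q = 349 with consumers paying €53.5 and producers receiving €46 (the €7.5 wedge).
Per-month burden: consumers €4.5, producers €3.
Consumers take the larger share because demand is less price-elastic here (demand slope 4 vs supply slope 6).
The less price-elastic side of the market bears the larger share of a per-unit tax.

Consumers bear the larger share: €4.5 per month.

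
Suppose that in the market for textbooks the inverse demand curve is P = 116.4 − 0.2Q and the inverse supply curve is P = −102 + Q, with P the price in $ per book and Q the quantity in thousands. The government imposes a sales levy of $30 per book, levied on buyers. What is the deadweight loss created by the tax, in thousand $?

Rewrite in direct form: Qd = 582 − 5P and Qs = P + 102.
Before the tax: set 582 − 5P = P + 102 → P* = $80, Q* = 182.
With the tax collected from buyers, demand (in seller-price terms) shifts: Qd = 582 − 5(P + 30).
Solving gives Q = 157 with buyers paying $85 and sellers receiving $55 (the $30 wedge).
Quantity falls by |ΔQ| = |182 − 157| = 25.
DWL = ½ · t · |ΔQ| = ½ · 30 · 25 = $375.

Deadweight loss = $375 thousand.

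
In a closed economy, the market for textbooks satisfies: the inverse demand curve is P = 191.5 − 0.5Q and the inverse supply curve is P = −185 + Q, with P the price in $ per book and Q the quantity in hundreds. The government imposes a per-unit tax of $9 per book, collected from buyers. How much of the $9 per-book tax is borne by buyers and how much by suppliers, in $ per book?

Buyers bear $3 per book; suppliers bear $6 per book.

Rewrite in direct form: Qd = 383 − 2P and Qs = P + 185.
Before the tax: set 383 − 2P = P + 185 → P* = $66, Q* = 251.
With the tax collected from buyers, demand (in seller-price terms) shifts: Qd = 383 − 2(P + 9).
New equilibrium: buyers pay $69, suppliers receive $60, Q = 245. (Wedge: Pb − Ps = 9.)
Burden on buyers: $3; on suppliers: $6. (They sum to $9.)
The less price-elastic side of the market bears the larger share of a per-unit tax.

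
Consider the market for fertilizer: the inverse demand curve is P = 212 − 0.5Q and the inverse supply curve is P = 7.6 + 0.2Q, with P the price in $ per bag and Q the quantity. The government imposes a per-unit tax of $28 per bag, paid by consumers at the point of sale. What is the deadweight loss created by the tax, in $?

Deadweight loss = $560.

Rewrite in direct form: Qd = 424 − 2P and Qs = 5P − 38.
Without the tax, 424 − 2P = 5P − 38 gives 7P = 462, so P* = $66 and Q* = 292.
With the tax collected from consumers, demand (in seller-price terms) shifts: Qd = 424 − 2(P + 28).
New equilibrium: consumers pay $86, producers receive $58, Q = 252. (Wedge: Pb − Ps = 28.)
Quantity falls by |ΔQ| = |292 − 252| = 40.
DWL = ½ · t · |ΔQ| = ½ · 28 · 40 = $560.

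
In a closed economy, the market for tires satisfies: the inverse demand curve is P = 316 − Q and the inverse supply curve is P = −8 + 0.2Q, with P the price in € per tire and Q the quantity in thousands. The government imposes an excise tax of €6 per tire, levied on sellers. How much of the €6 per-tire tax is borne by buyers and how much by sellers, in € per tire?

Inverting to Q(P) form: Qd = 316 − P; Qs = 5P + 40.
Before the tax: set 316 − P = 5P + 40 → P* = €46, Q* = 270.
With the tax collected from sellers, supply shifts: Qs = 5(P − 6) + 40.
New equilibrium: buyers pay €51, sellers receive €45, Q = 265. (Wedge: Pb − Ps = 6.)
Burden on buyers: €5; on sellers: €1. (They sum to €6.)

Buyers bear €5 per tire; sellers bear €1 per tire.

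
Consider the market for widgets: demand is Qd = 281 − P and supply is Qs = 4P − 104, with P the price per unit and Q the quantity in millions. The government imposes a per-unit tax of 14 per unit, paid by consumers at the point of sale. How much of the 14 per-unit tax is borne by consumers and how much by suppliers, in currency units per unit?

Before the tax: set 281 − P = 4P − 104 → P* = 77, Q* = 204.
With the tax collected from consumers, demand (in seller-price terms) shifts: Qd = 281 − (P + 14).
Solving gives Q = 192.8 with consumers paying 88.2 and suppliers receiving 74.2 (the 14 wedge).
Burden on consumers: 11.2; on suppliers: 2.8. (They sum to 14.)
The less price-elastic side of the market bears the larger share of a per-unit tax.

Consumers bear 11.2 per unit; suppliers bear 2.8 per unit.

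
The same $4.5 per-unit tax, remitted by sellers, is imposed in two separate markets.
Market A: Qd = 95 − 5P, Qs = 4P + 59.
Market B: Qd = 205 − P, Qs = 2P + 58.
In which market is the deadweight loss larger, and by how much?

Market A: pre-tax P* = $4, Q* = 75; post-tax Q = 65; deadweight loss = $22.5.
Market B: pre-tax P* = $49, Q* = 156; post-tax Q = 153; deadweight loss = $6.75.
Difference: $22.5 vs $6.75 → market A is larger by $15.75.

Market A, by $15.75.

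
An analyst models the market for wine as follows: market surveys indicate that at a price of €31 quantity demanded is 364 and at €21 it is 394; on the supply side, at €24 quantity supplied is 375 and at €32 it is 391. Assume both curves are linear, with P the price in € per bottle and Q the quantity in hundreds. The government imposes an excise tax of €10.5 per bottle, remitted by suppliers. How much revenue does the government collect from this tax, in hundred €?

Tax revenue = €3847.2 hundred.

Demand slope: (394 − 364)/(21 − 31) = -3, so Qd = 457 − 3P.
Supply slope: (391 − 375)/(32 − 24) = 2, so Qs = 2P + 327.
Without the tax, 457 − 3P = 2P + 327 gives 5P = 130, so P* = €26 and Q* = 379.
With the tax collected from suppliers, supply shifts: Qs = 2(P − 10.5) + 327.
New equilibrium: consumers pay €30.2, suppliers receive €19.7, Q = 366.4. (Wedge: Pb − Ps = 10.5.)
Revenue = t · Q = 10.5 · 366.4 = €3847.2.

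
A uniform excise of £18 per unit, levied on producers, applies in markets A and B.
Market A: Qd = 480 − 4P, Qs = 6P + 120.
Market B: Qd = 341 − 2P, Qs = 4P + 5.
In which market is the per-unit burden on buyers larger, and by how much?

Market B, by £1.2.

Market A: pre-tax P* = £36, Q* = 336; post-tax Q = 292.8; per-unit burden on buyers = £10.8.
Market B: pre-tax P* = £56, Q* = 229; post-tax Q = 205; per-unit burden on buyers = £12.
Difference: £10.8 vs £12 → market B is larger by £1.2.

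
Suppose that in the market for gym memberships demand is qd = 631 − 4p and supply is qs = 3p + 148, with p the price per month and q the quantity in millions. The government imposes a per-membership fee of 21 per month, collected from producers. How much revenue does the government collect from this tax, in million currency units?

Before the tax: set 631 − 4p = 3p + 148 → p* = 69, q* = 355.
With the tax collected from producers, supply shifts: qs = 3(p − 21) + 148.
Solving gives q = 319 with consumers paying 78 and producers receiving 57 (the 21 wedge).
Revenue = t · Q = 21 · 319 = 6699.

Tax revenue = 6699 million.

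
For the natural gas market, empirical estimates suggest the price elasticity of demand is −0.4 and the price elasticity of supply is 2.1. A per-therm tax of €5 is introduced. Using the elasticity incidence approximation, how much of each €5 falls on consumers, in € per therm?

Incidence ratio: consumers' share ≈ εs / (εs + |εd|) = 2.1 / (2.1 + 0.4) = 0.84.
So consumers bear ≈ 0.84 × €5 = €4.2; producers bear €0.8.

Consumers bear ≈ €4.2 per therm.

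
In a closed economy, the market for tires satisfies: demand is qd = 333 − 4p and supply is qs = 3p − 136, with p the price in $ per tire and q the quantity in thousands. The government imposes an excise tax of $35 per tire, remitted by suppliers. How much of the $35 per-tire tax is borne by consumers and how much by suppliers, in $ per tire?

Consumers bear $15 per tire; suppliers bear $20 per tire.

Without the tax, 333 − 4p = 3p − 136 gives 7p = 469, so p* = $67 and q* = 65.
With the tax collected from suppliers, supply shifts: qs = 3(p − 35) − 136.
Solving gives q = 5 with consumers paying $82 and suppliers receiving $47 (the $35 wedge).
Burden on consumers: $15; on suppliers: $20. (They sum to $35.)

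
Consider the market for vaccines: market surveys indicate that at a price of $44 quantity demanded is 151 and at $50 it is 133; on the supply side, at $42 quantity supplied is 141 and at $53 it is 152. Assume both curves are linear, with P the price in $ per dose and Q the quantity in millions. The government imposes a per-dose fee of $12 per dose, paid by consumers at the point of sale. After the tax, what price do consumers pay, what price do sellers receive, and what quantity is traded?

Consumers pay $49; sellers receive $37; quantity = 136.

Demand slope: (133 − 151)/(50 − 44) = -3, so Qd = 283 − 3P.
Supply slope: (152 − 141)/(53 − 42) = 1, so Qs = P + 99.
Without the tax, 283 − 3P = P + 99 gives 4P = 184, so P* = $46 and Q* = 145.
With the tax collected from consumers, demand (in seller-price terms) shifts: Qd = 283 − 3(P + 12).
New equilibrium: consumers pay $49, sellers receive $37, Q = 136. (Wedge: Pb − Ps = 12.)
The less price-elastic side of the market bears the larger share of a per-unit tax.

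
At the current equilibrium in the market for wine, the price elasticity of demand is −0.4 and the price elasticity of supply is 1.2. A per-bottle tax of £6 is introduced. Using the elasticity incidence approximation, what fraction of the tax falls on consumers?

Incidence ratio: consumers' share ≈ εs / (εs + |εd|) = 1.2 / (1.2 + 0.4) = 0.75.
Supply is the more elastic side, so consumers bear the larger share.

Consumers' share ≈ 0.75.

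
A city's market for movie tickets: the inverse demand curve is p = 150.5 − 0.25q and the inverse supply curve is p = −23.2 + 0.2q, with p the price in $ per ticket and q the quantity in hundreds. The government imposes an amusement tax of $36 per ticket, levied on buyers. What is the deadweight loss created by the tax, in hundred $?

Deadweight loss = $1440 hundred.

Inverting to q(p) form: qd = 602 − 4p; qs = 5p + 116.
Before the tax: set 602 − 4p = 5p + 116 → p* = $54, q* = 386.
With the tax collected from buyers, demand (in seller-price terms) shifts: qd = 602 − 4(p + 36).
New equilibrium: buyers pay $74, producers receive $38, q = 306. (Wedge: pb − ps = 36.)
Quantity falls by |ΔQ| = |386 − 306| = 80.
DWL = ½ · t · |ΔQ| = ½ · 36 · 80 = $1440.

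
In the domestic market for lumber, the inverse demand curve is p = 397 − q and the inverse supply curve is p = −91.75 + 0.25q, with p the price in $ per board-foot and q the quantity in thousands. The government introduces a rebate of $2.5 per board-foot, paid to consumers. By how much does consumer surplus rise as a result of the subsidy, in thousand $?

Rewrite in direct form: qd = 397 − p and qs = 4p + 367.
Without the subsidy, 397 − p = 4p + 367 gives 5p = 30, so p* = $6 and q* = 391.
With a per-unit subsidy paid to consumers, each effectively pays p − 2.5, so demand becomes qd = 397 − (p − 2.5).
New equilibrium: consumers pay $4, producers receive $6.5, q = 393. (Wedge: pb − ps = −2.5.)
ΔCS is the trapezoid between Q = 393 and Q = 391 of height $2: ½ · (391 + 393) · 2 = $784.

Consumer surplus rises by $784 thousand.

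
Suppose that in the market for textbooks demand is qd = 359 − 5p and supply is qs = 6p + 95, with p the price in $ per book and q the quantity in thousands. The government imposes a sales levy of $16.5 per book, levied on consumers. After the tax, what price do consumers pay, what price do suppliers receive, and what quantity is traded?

Before the tax: set 359 − 5p = 6p + 95 → p* = $24, q* = 239.
With the tax collected from consumers, demand (in seller-price terms) shifts: qd = 359 − 5(p + 16.5).
New equilibrium: consumers pay $33, suppliers receive $16.5, q = 194. (Wedge: pb − ps = 16.5.)

Consumers pay $33; suppliers receive $16.5; quantity = 194.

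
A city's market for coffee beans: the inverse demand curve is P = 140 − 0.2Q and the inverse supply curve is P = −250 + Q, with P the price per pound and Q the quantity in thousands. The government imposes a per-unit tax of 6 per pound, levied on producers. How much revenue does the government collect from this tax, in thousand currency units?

Tax revenue = 1920 thousand.

Rewrite in direct form: Qd = 700 − 5P and Qs = P + 250.
Before the tax: set 700 − 5P = P + 250 → P* = 75, Q* = 325.
With the tax collected from producers, supply shifts: Qs = (P − 6) + 250.
New equilibrium: consumers pay 76, producers receive 70, Q = 320. (Wedge: Pb − Ps = 6.)
Revenue = t · Q = 6 · 320 = 1920.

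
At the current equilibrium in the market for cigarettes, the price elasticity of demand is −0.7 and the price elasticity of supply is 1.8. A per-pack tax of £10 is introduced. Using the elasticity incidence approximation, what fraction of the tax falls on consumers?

Incidence ratio: consumers' share ≈ εs / (εs + |εd|) = 1.8 / (1.8 + 0.7) = 0.72.
Supply is the more elastic side, so consumers bear the larger share.

Consumers' share ≈ 0.72.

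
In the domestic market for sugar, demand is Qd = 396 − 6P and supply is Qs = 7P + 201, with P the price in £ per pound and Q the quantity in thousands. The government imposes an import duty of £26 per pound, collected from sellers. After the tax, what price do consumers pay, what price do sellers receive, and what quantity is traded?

Consumers pay £29; sellers receive £3; quantity = 222.

Without the tax, 396 − 6P = 7P + 201 gives 13P = 195, so P* = £15 and Q* = 306.
With the tax collected from sellers, supply shifts: Qs = 7(P − 26) + 201.
Solving gives Q = 222 with consumers paying £29 and sellers receiving £3 (the £26 wedge).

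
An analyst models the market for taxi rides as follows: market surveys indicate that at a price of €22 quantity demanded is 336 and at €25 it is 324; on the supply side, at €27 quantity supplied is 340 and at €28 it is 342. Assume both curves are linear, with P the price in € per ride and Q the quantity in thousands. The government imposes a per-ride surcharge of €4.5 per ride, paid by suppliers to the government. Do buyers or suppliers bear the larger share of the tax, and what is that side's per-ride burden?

Suppliers bear the larger share: €3 per ride.

Demand slope: (324 − 336)/(25 − 22) = -4, so Qd = 424 − 4P.
Supply slope: (342 − 340)/(28 − 27) = 2, so Qs = 2P + 286.
Before the tax: set 424 − 4P = 2P + 286 → P* = €23, Q* = 332.
With the tax collected from suppliers, supply shifts: Qs = 2(P − 4.5) + 286.
Solving gives Q = 326 with buyers paying €24.5 and suppliers receiving €20 (the €4.5 wedge).
Per-ride burden: buyers €1.5, suppliers €3.
Suppliers take the larger share because supply is less price-elastic here (demand slope 4 vs supply slope 2).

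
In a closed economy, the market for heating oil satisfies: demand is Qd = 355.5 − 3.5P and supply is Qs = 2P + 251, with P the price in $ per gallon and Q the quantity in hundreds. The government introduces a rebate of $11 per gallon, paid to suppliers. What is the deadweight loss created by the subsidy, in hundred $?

Before the subsidy: set 355.5 − 3.5P = 2P + 251 → P* = $19, Q* = 289.
With a per-unit subsidy paid to suppliers, each receives P + 11 per unit sold, so supply becomes Qs = 2(P + 11) + 251.
New equilibrium: buyers pay $15, suppliers receive $26, Q = 303. (Wedge: Pb − Ps = −11.)
Quantity rises by |ΔQ| = |289 − 303| = 14.
DWL = ½ · t · |ΔQ| = ½ · 11 · 14 = $77.

Deadweight loss = $77 hundred.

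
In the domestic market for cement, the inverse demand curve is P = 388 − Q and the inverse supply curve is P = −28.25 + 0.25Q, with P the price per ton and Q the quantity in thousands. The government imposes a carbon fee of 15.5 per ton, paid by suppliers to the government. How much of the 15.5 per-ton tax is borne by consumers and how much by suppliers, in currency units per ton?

Rewrite in direct form: Qd = 388 − P and Qs = 4P + 113.
Without the tax, 388 − P = 4P + 113 gives 5P = 275, so P* = 55 and Q* = 333.
With the tax collected from suppliers, supply shifts: Qs = 4(P − 15.5) + 113.
New equilibrium: consumers pay 67.4, suppliers receive 51.9, Q = 320.6. (Wedge: Pb − Ps = 15.5.)
Burden on consumers: 12.4; on suppliers: 3.1. (They sum to 15.5.)

Consumers bear 12.4 per ton; suppliers bear 3.1 per ton.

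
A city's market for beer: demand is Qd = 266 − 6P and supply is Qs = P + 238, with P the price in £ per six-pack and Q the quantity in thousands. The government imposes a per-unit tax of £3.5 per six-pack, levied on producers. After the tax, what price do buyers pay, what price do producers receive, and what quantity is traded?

Without the tax, 266 − 6P = P + 238 gives 7P = 28, so P* = £4 and Q* = 242.
With the tax collected from producers, supply shifts: Qs = (P − 3.5) + 238.
Solving gives Q = 239 with buyers paying £4.5 and producers receiving £1 (the £3.5 wedge).
The less price-elastic side of the market bears the larger share of a per-unit tax.

Buyers pay £4.5; producers receive £1; quantity = 239.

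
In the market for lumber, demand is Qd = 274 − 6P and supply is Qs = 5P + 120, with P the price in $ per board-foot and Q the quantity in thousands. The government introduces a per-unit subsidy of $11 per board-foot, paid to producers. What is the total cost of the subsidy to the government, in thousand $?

Before the subsidy: set 274 − 6P = 5P + 120 → P* = $14, Q* = 190.
With a per-unit subsidy paid to producers, each receives P + 11 per unit sold, so supply becomes Qs = 5(P + 11) + 120.
New equilibrium: consumers pay $9, producers receive $20, Q = 220. (Wedge: Pb − Ps = −11.)
Outlay = t · Q = 11 · 220 = $2420.

Government outlay = $2420 thousand.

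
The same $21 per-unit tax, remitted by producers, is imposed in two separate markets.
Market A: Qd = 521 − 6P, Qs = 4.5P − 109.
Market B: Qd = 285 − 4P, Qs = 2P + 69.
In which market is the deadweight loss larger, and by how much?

Market A, by $273.

Market A: pre-tax P* = $60, Q* = 161; post-tax Q = 107; deadweight loss = $567.
Market B: pre-tax P* = $36, Q* = 141; post-tax Q = 113; deadweight loss = $294.
Difference: $567 vs $294 → market A is larger by $273.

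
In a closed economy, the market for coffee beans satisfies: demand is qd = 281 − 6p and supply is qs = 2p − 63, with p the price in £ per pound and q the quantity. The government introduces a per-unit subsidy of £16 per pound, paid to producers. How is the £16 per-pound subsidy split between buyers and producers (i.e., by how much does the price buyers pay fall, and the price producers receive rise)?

Without the subsidy, 281 − 6p = 2p − 63 gives 8p = 344, so p* = £43 and q* = 23.
With a per-unit subsidy paid to producers, each receives p + 16 per unit sold, so supply becomes qs = 2(p + 16) − 63.
New equilibrium: buyers pay £39, producers receive £55, q = 47. (Wedge: pb − ps = −16.)
Gain to buyers: £4; to producers: £12. (They sum to £16.)

Buyers gain £4 per pound; producers gain £12 per pound.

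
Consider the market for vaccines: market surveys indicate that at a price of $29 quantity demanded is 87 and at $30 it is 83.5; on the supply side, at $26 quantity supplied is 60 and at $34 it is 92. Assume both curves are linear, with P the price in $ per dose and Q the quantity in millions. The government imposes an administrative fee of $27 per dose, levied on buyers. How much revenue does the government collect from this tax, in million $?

Demand slope: (83.5 − 87)/(30 − 29) = -3.5, so Qd = 188.5 − 3.5P.
Supply slope: (92 − 60)/(34 − 26) = 4, so Qs = 4P − 44.
Before the tax: set 188.5 − 3.5P = 4P − 44 → P* = $31, Q* = 80.
With the tax collected from buyers, demand (in seller-price terms) shifts: Qd = 188.5 − 3.5(P + 27).
New equilibrium: buyers pay $45.4, producers receive $18.4, Q = 29.6. (Wedge: Pb − Ps = 27.)
Revenue = t · Q = 27 · 29.6 = $799.2.

Tax revenue = $799.2 million.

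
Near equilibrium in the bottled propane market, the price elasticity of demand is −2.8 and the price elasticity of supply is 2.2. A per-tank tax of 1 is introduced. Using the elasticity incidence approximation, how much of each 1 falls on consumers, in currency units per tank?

Incidence ratio: consumers' share ≈ εs / (εs + |εd|) = 2.2 / (2.2 + 2.8) = 0.44.
So consumers bear ≈ 0.44 × 1 = 0.44; sellers bear 0.56.

Consumers bear ≈ 0.44 per tank.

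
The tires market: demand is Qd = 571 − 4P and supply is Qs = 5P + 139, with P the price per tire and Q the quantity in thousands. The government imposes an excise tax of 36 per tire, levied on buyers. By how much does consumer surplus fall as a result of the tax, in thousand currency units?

Without the tax, 571 − 4P = 5P + 139 gives 9P = 432, so P* = 48 and Q* = 379.
With the tax collected from buyers, demand (in seller-price terms) shifts: Qd = 571 − 4(P + 36).
New equilibrium: buyers pay 68, suppliers receive 32, Q = 299. (Wedge: Pb − Ps = 36.)
ΔCS is the trapezoid between Q = 299 and Q = 379 of height 20: ½ · (379 + 299) · 20 = 6780.

Consumer surplus falls by 6780 thousand.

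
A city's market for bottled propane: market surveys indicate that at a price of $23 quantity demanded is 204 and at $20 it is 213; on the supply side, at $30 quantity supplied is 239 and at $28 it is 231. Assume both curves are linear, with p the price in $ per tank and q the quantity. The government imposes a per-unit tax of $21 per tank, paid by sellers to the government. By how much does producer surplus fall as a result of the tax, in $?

Producer surplus falls by $1701.

Demand slope: (213 − 204)/(20 − 23) = -3, so qd = 273 − 3p.
Supply slope: (231 − 239)/(28 − 30) = 4, so qs = 4p + 119.
Before the tax: set 273 − 3p = 4p + 119 → p* = $22, q* = 207.
With the tax collected from sellers, supply shifts: qs = 4(p − 21) + 119.
Solving gives q = 171 with consumers paying $34 and sellers receiving $13 (the $21 wedge).
ΔPS is the trapezoid between Q = 171 and Q = 207 of height $9: ½ · (207 + 171) · 9 = $1701.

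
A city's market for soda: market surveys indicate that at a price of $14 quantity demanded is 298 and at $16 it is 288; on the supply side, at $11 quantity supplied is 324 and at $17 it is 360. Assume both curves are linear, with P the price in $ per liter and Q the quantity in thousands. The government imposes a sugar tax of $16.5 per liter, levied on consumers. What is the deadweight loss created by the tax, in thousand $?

Demand slope: (288 − 298)/(16 − 14) = -5, so Qd = 368 − 5P.
Supply slope: (360 − 324)/(17 − 11) = 6, so Qs = 6P + 258.
Without the tax, 368 − 5P = 6P + 258 gives 11P = 110, so P* = $10 and Q* = 318.
With the tax collected from consumers, demand (in seller-price terms) shifts: Qd = 368 − 5(P + 16.5).
Solving gives Q = 273 with consumers paying $19 and producers receiving $2.5 (the $16.5 wedge).
Quantity falls by |ΔQ| = |318 − 273| = 45.
DWL = ½ · t · |ΔQ| = ½ · 16.5 · 45 = $371.25.

Deadweight loss = $371.25 thousand.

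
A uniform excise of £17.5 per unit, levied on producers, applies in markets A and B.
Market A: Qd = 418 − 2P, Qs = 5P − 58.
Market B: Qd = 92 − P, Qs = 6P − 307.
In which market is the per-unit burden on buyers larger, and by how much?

Market A: pre-tax P* = £68, Q* = 282; post-tax Q = 257; per-unit burden on buyers = £12.5.
Market B: pre-tax P* = £57, Q* = 35; post-tax Q = 20; per-unit burden on buyers = £15.
Difference: £12.5 vs £15 → market B is larger by £2.5.

Market B, by £2.5.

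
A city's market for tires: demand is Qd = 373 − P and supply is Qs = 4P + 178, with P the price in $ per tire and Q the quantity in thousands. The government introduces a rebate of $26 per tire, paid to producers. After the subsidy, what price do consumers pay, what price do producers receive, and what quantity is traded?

Before the subsidy: set 373 − P = 4P + 178 → P* = $39, Q* = 334.
With a per-unit subsidy paid to producers, each receives P + 26 per unit sold, so supply becomes Qs = 4(P + 26) + 178.
New equilibrium: consumers pay $18.2, producers receive $44.2, Q = 354.8. (Wedge: Pb − Ps = −26.)

Consumers pay $18.2; producers receive $44.2; quantity = 354.8.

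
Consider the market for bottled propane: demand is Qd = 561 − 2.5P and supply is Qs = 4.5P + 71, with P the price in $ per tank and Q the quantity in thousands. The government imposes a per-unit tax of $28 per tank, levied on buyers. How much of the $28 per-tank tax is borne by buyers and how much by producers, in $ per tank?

Buyers bear $18 per tank; producers bear $10 per tank.

Before the tax: set 561 − 2.5P = 4.5P + 71 → P* = $70, Q* = 386.
With the tax collected from buyers, demand (in seller-price terms) shifts: Qd = 561 − 2.5(P + 28).
New equilibrium: buyers pay $88, producers receive $60, Q = 341. (Wedge: Pb − Ps = 28.)
Burden on buyers: $18; on producers: $10. (They sum to $28.)
The less price-elastic side of the market bears the larger share of a per-unit tax.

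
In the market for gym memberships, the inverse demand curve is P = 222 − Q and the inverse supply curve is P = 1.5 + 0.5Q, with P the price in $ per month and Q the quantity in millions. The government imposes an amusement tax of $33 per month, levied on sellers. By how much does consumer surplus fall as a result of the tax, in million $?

Inverting to Q(P) form: Qd = 222 − P; Qs = 2P − 3.
Without the tax, 222 − P = 2P − 3 gives 3P = 225, so P* = $75 and Q* = 147.
With the tax collected from sellers, supply shifts: Qs = 2(P − 33) − 3.
Solving gives Q = 125 with consumers paying $97 and sellers receiving $64 (the $33 wedge).
ΔCS is the trapezoid between Q = 125 and Q = 147 of height $22: ½ · (147 + 125) · 22 = $2992.

Consumer surplus falls by $2992 million.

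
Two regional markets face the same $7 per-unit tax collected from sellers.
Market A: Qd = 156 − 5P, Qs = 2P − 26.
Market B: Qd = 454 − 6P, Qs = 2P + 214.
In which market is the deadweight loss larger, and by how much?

Market B, by $1.75.

Market A: pre-tax P* = $26, Q* = 26; post-tax Q = 16; deadweight loss = $35.
Market B: pre-tax P* = $30, Q* = 274; post-tax Q = 263.5; deadweight loss = $36.75.
Difference: $35 vs $36.75 → market B is larger by $1.75.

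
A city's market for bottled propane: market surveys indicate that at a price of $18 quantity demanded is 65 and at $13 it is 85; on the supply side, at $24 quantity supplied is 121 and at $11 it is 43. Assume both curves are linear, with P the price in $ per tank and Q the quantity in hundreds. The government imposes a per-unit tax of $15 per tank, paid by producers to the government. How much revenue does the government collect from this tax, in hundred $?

Demand slope: (85 − 65)/(13 − 18) = -4, so Qd = 137 − 4P.
Supply slope: (43 − 121)/(11 − 24) = 6, so Qs = 6P − 23.
Without the tax, 137 − 4P = 6P − 23 gives 10P = 160, so P* = $16 and Q* = 73.
With the tax collected from producers, supply shifts: Qs = 6(P − 15) − 23.
Solving gives Q = 37 with buyers paying $25 and producers receiving $10 (the $15 wedge).
Revenue = t · Q = 15 · 37 = $555.

Tax revenue = $555 hundred.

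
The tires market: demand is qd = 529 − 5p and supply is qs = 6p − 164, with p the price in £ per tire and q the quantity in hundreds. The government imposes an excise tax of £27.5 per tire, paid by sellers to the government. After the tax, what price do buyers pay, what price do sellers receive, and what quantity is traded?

Buyers pay £78; sellers receive £50.5; quantity = 139.

Before the tax: set 529 − 5p = 6p − 164 → p* = £63, q* = 214.
With the tax collected from sellers, supply shifts: qs = 6(p − 27.5) − 164.
New equilibrium: buyers pay £78, sellers receive £50.5, q = 139. (Wedge: pb − ps = 27.5.)
The less price-elastic side of the market bears the larger share of a per-unit tax.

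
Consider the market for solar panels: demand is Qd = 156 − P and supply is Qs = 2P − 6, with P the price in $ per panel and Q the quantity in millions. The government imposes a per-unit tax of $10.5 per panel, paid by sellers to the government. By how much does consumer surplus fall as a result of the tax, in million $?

Consumer surplus falls by $689.5 million.

Before the tax: set 156 − P = 2P − 6 → P* = $54, Q* = 102.
With the tax collected from sellers, supply shifts: Qs = 2(P − 10.5) − 6.
Solving gives Q = 95 with consumers paying $61 and sellers receiving $50.5 (the $10.5 wedge).
ΔCS is the trapezoid between Q = 95 and Q = 102 of height $7: ½ · (102 + 95) · 7 = $689.5.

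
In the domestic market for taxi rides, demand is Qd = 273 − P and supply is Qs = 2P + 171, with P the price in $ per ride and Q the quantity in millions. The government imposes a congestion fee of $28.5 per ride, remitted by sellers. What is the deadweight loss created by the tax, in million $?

Deadweight loss = $270.75 million.

Without the tax, 273 − P = 2P + 171 gives 3P = 102, so P* = $34 and Q* = 239.
With the tax collected from sellers, supply shifts: Qs = 2(P − 28.5) + 171.
Solving gives Q = 220 with buyers paying $53 and sellers receiving $24.5 (the $28.5 wedge).
Quantity falls by |ΔQ| = |239 − 220| = 19.
DWL = ½ · t · |ΔQ| = ½ · 28.5 · 19 = $270.75.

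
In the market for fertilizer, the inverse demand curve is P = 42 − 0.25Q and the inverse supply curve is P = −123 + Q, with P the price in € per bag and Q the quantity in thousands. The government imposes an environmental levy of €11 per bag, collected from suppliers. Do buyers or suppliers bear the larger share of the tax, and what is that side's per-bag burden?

Inverting to Q(P) form: Qd = 168 − 4P; Qs = P + 123.
Without the tax, 168 − 4P = P + 123 gives 5P = 45, so P* = €9 and Q* = 132.
With the tax collected from suppliers, supply shifts: Qs = (P − 11) + 123.
New equilibrium: buyers pay €11.2, suppliers receive €0.2, Q = 123.2. (Wedge: Pb − Ps = 11.)
Per-bag burden: buyers €2.2, suppliers €8.8.
Suppliers take the larger share because supply is less price-elastic here (demand slope 4 vs supply slope 1).

Suppliers bear the larger share: €8.8 per bag.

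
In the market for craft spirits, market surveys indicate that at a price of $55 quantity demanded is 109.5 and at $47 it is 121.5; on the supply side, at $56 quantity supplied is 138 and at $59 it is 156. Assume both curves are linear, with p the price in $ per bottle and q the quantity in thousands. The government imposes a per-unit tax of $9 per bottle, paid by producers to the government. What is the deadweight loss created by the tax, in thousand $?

Demand slope: (121.5 − 109.5)/(47 − 55) = -1.5, so qd = 192 − 1.5p.
Supply slope: (156 − 138)/(59 − 56) = 6, so qs = 6p − 198.
Without the tax, 192 − 1.5p = 6p − 198 gives 7.5p = 390, so p* = $52 and q* = 114.
With the tax collected from producers, supply shifts: qs = 6(p − 9) − 198.
Solving gives q = 103.2 with consumers paying $59.2 and producers receiving $50.2 (the $9 wedge).
Quantity falls by |ΔQ| = |114 − 103.2| = 10.8.
DWL = ½ · t · |ΔQ| = ½ · 9 · 10.8 = $48.6.

Deadweight loss = $48.6 thousand.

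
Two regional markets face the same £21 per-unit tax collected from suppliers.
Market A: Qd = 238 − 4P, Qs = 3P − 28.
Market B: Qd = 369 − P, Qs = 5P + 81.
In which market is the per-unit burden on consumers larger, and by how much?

Market B, by £8.5.

Market A: pre-tax P* = £38, Q* = 86; post-tax Q = 50; per-unit burden on consumers = £9.
Market B: pre-tax P* = £48, Q* = 321; post-tax Q = 303.5; per-unit burden on consumers = £17.5.
Difference: £9 vs £17.5 → market B is larger by £8.5.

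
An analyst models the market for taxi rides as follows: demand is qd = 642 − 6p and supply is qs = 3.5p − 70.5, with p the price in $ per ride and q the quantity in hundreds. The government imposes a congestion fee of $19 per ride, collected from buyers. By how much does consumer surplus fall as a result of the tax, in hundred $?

Consumer surplus falls by $1197 hundred.

Before the tax: set 642 − 6p = 3.5p − 70.5 → p* = $75, q* = 192.
With the tax collected from buyers, demand (in seller-price terms) shifts: qd = 642 − 6(p + 19).
Solving gives q = 150 with buyers paying $82 and suppliers receiving $63 (the $19 wedge).
ΔCS is the trapezoid between Q = 150 and Q = 192 of height $7: ½ · (192 + 150) · 7 = $1197.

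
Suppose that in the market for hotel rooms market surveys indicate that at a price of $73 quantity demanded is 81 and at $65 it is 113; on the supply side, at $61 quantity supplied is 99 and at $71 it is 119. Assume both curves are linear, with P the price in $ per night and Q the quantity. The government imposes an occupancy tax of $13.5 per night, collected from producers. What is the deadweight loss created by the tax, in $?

Deadweight loss = $121.5.

Demand slope: (113 − 81)/(65 − 73) = -4, so Qd = 373 − 4P.
Supply slope: (119 − 99)/(71 − 61) = 2, so Qs = 2P − 23.
Before the tax: set 373 − 4P = 2P − 23 → P* = $66, Q* = 109.
With the tax collected from producers, supply shifts: Qs = 2(P − 13.5) − 23.
New equilibrium: consumers pay $70.5, producers receive $57, Q = 91. (Wedge: Pb − Ps = 13.5.)
Quantity falls by |ΔQ| = |109 − 91| = 18.
DWL = ½ · t · |ΔQ| = ½ · 13.5 · 18 = $121.5.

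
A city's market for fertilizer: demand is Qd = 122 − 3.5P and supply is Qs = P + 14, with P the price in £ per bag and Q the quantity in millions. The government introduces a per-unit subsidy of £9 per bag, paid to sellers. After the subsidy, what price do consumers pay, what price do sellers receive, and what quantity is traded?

Before the subsidy: set 122 − 3.5P = P + 14 → P* = £24, Q* = 38.
With a per-unit subsidy paid to sellers, each receives P + 9 per unit sold, so supply becomes Qs = (P + 9) + 14.
Solving gives Q = 45 with consumers paying £22 and sellers receiving £31 (the £9 wedge).

Consumers pay £22; sellers receive £31; quantity = 45.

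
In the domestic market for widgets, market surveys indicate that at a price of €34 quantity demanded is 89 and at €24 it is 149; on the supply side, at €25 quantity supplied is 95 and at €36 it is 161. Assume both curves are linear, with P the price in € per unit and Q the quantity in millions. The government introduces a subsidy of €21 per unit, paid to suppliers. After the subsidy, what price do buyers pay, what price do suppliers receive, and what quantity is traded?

Demand slope: (149 − 89)/(24 − 34) = -6, so Qd = 293 − 6P.
Supply slope: (161 − 95)/(36 − 25) = 6, so Qs = 6P − 55.
Without the subsidy, 293 − 6P = 6P − 55 gives 12P = 348, so P* = €29 and Q* = 119.
With a per-unit subsidy paid to suppliers, each receives P + 21 per unit sold, so supply becomes Qs = 6(P + 21) − 55.
Solving gives Q = 182 with buyers paying €18.5 and suppliers receiving €39.5 (the €21 wedge).

Buyers pay €18.5; suppliers receive €39.5; quantity = 182.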